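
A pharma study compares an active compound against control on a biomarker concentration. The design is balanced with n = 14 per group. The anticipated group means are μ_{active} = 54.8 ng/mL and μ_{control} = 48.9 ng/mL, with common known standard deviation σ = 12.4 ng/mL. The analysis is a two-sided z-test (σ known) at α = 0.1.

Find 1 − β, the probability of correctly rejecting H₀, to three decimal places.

Power ≈ 0.352

Standardized effect: d = |μ_{active} − μ_{control}| / σ = |54.8 − 48.9| / 12.4 = 0.4758
Noncentrality parameter: δ = d·√(n/2) = 0.4758 × √(14/2) = 1.2589
Critical value for a two-sided test at α = 0.1: z_{α/2} = 1.645.
Power = Φ(δ − 1.645) + Φ(−δ − 1.645) = Φ(-0.386) + Φ(-2.904) = 0.3498 + 0.0018 = 0.3516.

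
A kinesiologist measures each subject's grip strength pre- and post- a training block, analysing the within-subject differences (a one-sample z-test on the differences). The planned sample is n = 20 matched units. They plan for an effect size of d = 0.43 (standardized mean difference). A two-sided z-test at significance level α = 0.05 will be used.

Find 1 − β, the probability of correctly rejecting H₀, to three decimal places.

Power ≈ 0.485

Noncentrality parameter: λ = d·√n = 0.43 × √20 = 1.9230
Two-sided α = 0.05 → critical value z_{0.025} = 1.960.
Power = Φ(λ − 1.960) + Φ(−λ − 1.960) = Φ(-0.037) + Φ(-3.883) = 0.4853 + 0.0001 = 0.4853.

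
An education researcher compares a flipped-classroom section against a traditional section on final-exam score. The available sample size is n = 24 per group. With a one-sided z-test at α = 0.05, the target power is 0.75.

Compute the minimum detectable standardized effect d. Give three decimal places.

d ≈ 0.670

Need Φ(δ − 1.645) = 0.75, so δ = 1.645 + 0.674 = 2.319.
δ = d·√(n/2) ⇒ d = δ/√(n/2) = 2.319/√(24/2) = 0.6695.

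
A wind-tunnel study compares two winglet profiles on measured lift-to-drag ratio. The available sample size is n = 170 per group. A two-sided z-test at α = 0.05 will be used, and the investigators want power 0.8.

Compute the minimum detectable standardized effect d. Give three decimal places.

d ≈ 0.304

Need Φ(δ − 1.960) = 0.8, so δ = 1.960 + 0.842 = 2.802.
(Lower-tail contribution to power is negligible for δ > 0.)
δ = d·√(n/2) ⇒ d = δ/√(n/2) = 2.802/√(170/2) = 0.3039.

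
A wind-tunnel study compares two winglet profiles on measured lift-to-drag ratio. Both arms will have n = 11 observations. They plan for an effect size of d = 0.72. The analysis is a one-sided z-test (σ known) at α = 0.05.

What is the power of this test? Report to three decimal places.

Power ≈ 0.517

Noncentrality parameter: δ = d·√(n/2) = 0.72 × √(11/2) = 1.6885
Critical value for a one-sided test at α = 0.05: z_α = 1.645.
Power = Φ(δ − 1.645) = Φ(0.044) = 0.5174.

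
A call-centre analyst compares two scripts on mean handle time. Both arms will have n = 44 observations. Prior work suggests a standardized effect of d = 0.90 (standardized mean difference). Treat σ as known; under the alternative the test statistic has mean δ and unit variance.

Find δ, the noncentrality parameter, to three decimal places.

δ = d·√(n/2) = 0.90 × √(44/2) = 4.2214

δ ≈ 4.221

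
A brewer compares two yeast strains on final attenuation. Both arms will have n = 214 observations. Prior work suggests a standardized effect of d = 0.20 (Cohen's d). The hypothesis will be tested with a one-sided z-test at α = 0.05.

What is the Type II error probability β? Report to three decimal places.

Noncentrality parameter: δ = d·√(n/2) = 0.20 × √(214/2) = 2.0688
Critical value for a one-sided test at α = 0.05: z_α = 1.645.
Power = P(Z > 1.645 − δ) = Φ(0.424) = 0.6642.
Type II error: β = 1 − power = 1 − 0.6642 = 0.3358.

β ≈ 0.336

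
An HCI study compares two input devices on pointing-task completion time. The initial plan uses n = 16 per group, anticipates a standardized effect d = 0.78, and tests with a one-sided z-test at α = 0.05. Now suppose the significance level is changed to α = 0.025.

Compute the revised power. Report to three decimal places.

Power ≈ 0.597

δ = d·√(n/2) = 0.78 × √(16/2) = 2.2062 (unchanged). New critical value: z_{0.025} = 1.960.
Revised power = Φ(δ − 1.960) = Φ(0.246) = 0.5972.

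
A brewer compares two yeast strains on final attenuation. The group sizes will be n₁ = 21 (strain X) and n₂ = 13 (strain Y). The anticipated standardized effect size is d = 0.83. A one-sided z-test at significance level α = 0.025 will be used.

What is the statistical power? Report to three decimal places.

Power ≈ 0.652

Noncentrality parameter: δ = d / √(1/n₁ + 1/n₂) = 0.83 / √(1/21 + 1/13) = 2.3519
One-sided α = 0.025 → critical value z_{0.025} = 1.960.
Power = Φ(δ − 1.960) = Φ(0.392) = 0.6524.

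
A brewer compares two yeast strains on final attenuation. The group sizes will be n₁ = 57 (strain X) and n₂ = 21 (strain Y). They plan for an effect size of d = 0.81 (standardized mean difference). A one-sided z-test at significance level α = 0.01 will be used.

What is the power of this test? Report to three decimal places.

Power ≈ 0.801

Noncentrality parameter: δ = d / √(1/n₁ + 1/n₂) = 0.81 / √(1/57 + 1/21) = 3.1731
Critical value for a one-sided test at α = 0.01: z_α = 2.326.
Power = P(Z > 2.326 − δ) = Φ(0.847) = 0.8014.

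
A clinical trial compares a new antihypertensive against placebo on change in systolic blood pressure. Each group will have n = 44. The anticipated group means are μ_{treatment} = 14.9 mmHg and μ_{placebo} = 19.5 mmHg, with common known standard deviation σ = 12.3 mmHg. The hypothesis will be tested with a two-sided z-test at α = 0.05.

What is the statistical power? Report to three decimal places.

Power ≈ 0.419

Standardized effect: d = |μ_{treatment} − μ_{placebo}| / σ = |14.9 − 19.5| / 12.3 = 0.3740
Noncentrality parameter: λ = d·√(n/2) = 0.3740 × √(44/2) = 1.7541
Critical value for a two-sided test at α = 0.05: z_{α/2} = 1.960.
Power = Φ(λ − 1.960) + Φ(−λ − 1.960) = Φ(-0.206) + Φ(-3.714) = 0.4185 + 0.0001 = 0.4186.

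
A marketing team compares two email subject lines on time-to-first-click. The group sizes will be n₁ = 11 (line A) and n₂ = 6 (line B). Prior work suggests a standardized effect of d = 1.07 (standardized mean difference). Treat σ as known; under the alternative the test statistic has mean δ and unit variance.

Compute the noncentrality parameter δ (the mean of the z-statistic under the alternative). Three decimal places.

δ ≈ 2.108

δ = d / √(1/n₁ + 1/n₂) = 1.07 / √(1/11 + 1/6) = 2.1083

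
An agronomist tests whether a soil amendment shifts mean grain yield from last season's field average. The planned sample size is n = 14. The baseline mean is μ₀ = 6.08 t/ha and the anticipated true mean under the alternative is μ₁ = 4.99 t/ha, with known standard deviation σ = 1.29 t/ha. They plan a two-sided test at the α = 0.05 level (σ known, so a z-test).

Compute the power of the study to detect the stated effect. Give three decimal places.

Standardized effect: d = |μ₁ − μ₀| / σ = |4.99 − 6.08| / 1.29 = 0.8450
Noncentrality parameter: δ = d·√n = 0.8450 × √14 = 3.1616
Critical value for a two-sided test at α = 0.05: z_{α/2} = 1.960.
Power = Φ(δ − 1.960) + Φ(−δ − 1.960) = Φ(1.202) + Φ(-5.122) = 0.8852 + 0.0000 = 0.8852.

Power ≈ 0.885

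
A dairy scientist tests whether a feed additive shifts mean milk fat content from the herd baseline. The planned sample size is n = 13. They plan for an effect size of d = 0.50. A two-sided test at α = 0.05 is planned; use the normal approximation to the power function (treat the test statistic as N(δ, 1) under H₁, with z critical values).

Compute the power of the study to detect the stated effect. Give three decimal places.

Noncentrality parameter: δ = d·√n = 0.50 × √13 = 1.8028
Two-sided α = 0.05 → critical value z_{0.025} = 1.960.
Power = Φ(δ − 1.960) + Φ(−δ − 1.960) = Φ(-0.157) + Φ(-3.763) = 0.4375 + 0.0001 = 0.4376.

Power ≈ 0.438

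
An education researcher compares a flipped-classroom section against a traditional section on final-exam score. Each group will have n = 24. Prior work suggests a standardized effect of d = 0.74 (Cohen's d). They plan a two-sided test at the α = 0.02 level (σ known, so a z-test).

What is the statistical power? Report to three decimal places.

Power ≈ 0.594

Noncentrality parameter: δ = d·√(n/2) = 0.74 × √(24/2) = 2.5634
Critical value for a two-sided test at α = 0.02: z_{α/2} = 2.326.
Power = Φ(δ − 2.326) + Φ(−δ − 2.326) = Φ(0.237) + Φ(-4.890) = 0.5937 + 0.0000 = 0.5937.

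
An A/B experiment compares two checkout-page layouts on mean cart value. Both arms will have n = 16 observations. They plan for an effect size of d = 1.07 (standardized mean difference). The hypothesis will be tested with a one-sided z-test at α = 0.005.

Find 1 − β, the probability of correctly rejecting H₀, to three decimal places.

Power ≈ 0.674

Noncentrality parameter: λ = d·√(n/2) = 1.07 × √(16/2) = 3.0264
Critical value for a one-sided test at α = 0.005: z_α = 2.576.
Power = Φ(λ − 2.576) = Φ(0.451) = 0.6739.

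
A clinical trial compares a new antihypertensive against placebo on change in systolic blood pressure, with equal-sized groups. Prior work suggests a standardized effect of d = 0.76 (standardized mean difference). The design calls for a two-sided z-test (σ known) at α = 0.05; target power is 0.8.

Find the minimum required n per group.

For power 0.8 need Φ(δ − z_{0.025}) = 0.8, so δ = z_{0.025} + z_{0.20} = 1.960 + 0.842 = 2.802.
(Ignoring the negligible lower-tail rejection probability gives the usual closed-form inversion.)
δ = d·√(n/2) ⇒ n = 2(δ/d)² = 2 × (2.802 / 0.76)² = 27.18.
Round up to the next whole unit.

n = 28 per group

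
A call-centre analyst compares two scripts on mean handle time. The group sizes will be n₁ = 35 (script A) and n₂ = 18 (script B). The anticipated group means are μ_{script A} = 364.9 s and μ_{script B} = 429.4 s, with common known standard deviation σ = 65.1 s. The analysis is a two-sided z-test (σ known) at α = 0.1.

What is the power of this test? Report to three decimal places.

Standardized effect: d = |μ_{script A} − μ_{script B}| / σ = |364.9 − 429.4| / 65.1 = 0.9908
Noncentrality parameter: δ = d / √(1/n₁ + 1/n₂) = 0.9908 / √(1/35 + 1/18) = 3.4159
Critical value for a two-sided test at α = 0.1: z_{α/2} = 1.645.
Power = Φ(δ − 1.645) + Φ(−δ − 1.645) = Φ(1.771) + Φ(-5.061) = 0.9617 + 0.0000 = 0.9617.

Power ≈ 0.962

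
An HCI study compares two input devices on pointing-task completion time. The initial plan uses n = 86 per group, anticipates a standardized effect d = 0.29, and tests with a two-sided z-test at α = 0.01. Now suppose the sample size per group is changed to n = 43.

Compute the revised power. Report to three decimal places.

Power ≈ 0.109

With n = 43 per group: δ = d·√(n/2) = 0.29 × √(43/2) = 1.3447. Critical value z_{0.005} = 2.576.
Revised power = Φ(δ − 2.576) + Φ(−δ − 2.576) = Φ(-1.231) + Φ(-3.921) = 0.1091 + 0.0000 = 0.1092.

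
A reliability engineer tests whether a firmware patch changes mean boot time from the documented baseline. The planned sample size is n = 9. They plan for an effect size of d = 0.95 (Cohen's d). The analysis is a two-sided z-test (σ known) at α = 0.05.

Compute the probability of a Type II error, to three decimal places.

β ≈ 0.187

Noncentrality parameter: δ = d·√n = 0.95 × √9 = 2.8500
Two-sided α = 0.05 → critical value z_{0.025} = 1.960.
Power = Φ(δ − 1.960) + Φ(−δ − 1.960) = Φ(0.890) + Φ(-4.810) = 0.8133 + 0.0000 = 0.8133.
Type II error: β = 1 − power = 1 − 0.8133 = 0.1867.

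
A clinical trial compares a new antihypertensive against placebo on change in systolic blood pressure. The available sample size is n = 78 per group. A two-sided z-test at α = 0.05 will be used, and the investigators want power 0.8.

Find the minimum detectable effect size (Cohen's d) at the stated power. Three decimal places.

d ≈ 0.449

Need Φ(δ − 1.960) = 0.8, so δ = 1.960 + 0.842 = 2.802.
(The second rejection-region term Φ(−δ − z_{α/2}) is negligible and dropped.)
δ = d·√(n/2) ⇒ d = δ/√(n/2) = 2.802/√(78/2) = 0.4486.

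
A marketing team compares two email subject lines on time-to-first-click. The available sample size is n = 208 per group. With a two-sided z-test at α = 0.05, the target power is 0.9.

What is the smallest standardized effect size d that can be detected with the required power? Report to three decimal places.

d ≈ 0.318

Required noncentrality: δ = z_{0.025} + z_{0.10} = 1.960 + 1.282 = 3.242.
(Lower-tail contribution to power is negligible for δ > 0.)
δ = d·√(n/2) ⇒ d = δ/√(n/2) = 3.242/√(208/2) = 0.3179.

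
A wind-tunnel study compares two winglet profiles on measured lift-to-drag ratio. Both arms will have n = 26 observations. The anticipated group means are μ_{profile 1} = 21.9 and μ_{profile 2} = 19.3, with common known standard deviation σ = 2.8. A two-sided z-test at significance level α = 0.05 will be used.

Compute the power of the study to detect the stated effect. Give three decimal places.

Power ≈ 0.917

Standardized effect: d = |μ_{profile 1} − μ_{profile 2}| / σ = |21.9 − 19.3| / 2.8 = 0.9286
Noncentrality parameter: δ = d·√(n/2) = 0.9286 × √(26/2) = 3.3480
Two-sided α = 0.05 → critical value z_{0.025} = 1.960.
Power = Φ(δ − 1.960) + Φ(−δ − 1.960) = Φ(1.388) + Φ(-5.308) = 0.9174 + 0.0000 = 0.9174.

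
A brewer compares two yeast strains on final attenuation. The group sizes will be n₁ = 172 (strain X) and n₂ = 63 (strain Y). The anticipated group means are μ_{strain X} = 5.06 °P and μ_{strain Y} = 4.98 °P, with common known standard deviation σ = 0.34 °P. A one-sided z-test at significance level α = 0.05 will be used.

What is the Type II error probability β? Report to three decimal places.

β ≈ 0.519

Standardized effect: d = |μ_{strain X} − μ_{strain Y}| / σ = |5.06 − 4.98| / 0.34 = 0.2353
Noncentrality parameter: δ = d / √(1/n₁ + 1/n₂) = 0.2353 / √(1/172 + 1/63) = 1.5978
One-sided α = 0.05 → critical value z_{0.05} = 1.645.
Power = P(Z > 1.645 − δ) = Φ(-0.047) = 0.4812.
Type II error: β = 1 − power = 1 − 0.4812 = 0.5188.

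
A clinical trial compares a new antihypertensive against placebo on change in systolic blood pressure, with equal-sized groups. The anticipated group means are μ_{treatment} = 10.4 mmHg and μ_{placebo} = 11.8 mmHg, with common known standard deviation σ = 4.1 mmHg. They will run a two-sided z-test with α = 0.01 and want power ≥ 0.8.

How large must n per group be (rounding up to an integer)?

Standardized effect: d = |μ_{treatment} − μ_{placebo}| / σ = |10.4 − 11.8| / 4.1 = 0.3415
For power 0.8 need Φ(δ − z_{0.005}) = 0.8, so δ = z_{0.005} + z_{0.20} = 2.576 + 0.842 = 3.417.
(For δ > 0 the lower-tail rejection region contributes negligibly to power, so the one-term inversion is standard.)
δ = d·√(n/2) ⇒ n = 2(δ/d)² = 2 × (3.417 / 0.3415)² = 200.33.
Rounding up, n = 201 per group.

n = 201 per group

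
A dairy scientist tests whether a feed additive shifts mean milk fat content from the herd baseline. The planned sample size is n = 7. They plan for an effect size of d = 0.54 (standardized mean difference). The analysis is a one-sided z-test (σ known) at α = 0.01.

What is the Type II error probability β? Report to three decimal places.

β ≈ 0.815

Noncentrality parameter: δ = d·√n = 0.54 × √7 = 1.4287
Critical value for a one-sided test at α = 0.01: z_α = 2.326.
Power = P(Z > 2.326 − δ) = Φ(-0.898) = 0.1847.
Type II error: β = 1 − power = 1 − 0.1847 = 0.8153.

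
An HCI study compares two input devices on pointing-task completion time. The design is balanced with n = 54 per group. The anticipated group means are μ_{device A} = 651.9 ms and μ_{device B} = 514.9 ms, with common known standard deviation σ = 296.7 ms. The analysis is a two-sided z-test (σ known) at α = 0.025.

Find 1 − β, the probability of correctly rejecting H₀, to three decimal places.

Power ≈ 0.563

Standardized effect: d = |μ_{device A} − μ_{device B}| / σ = |651.9 − 514.9| / 296.7 = 0.4617
Noncentrality parameter: λ = d·√(n/2) = 0.4617 × √(54/2) = 2.3993
Two-sided α = 0.025 → critical value z_{0.0125} = 2.241.
Power = Φ(λ − 2.241) + Φ(−λ − 2.241) = Φ(0.158) + Φ(-4.641) = 0.5627 + 0.0000 = 0.5627.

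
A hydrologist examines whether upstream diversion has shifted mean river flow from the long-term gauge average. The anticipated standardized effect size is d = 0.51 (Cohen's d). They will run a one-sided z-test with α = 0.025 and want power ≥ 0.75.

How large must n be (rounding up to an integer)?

n = 27

For power 0.75 need Φ(δ − z_{0.025}) = 0.75, so δ = z_{0.025} + z_{0.25} = 1.960 + 0.674 = 2.634.
δ = d·√n ⇒ n = (δ/d)² = (2.634 / 0.51)² = 26.68.
Round up to the next whole unit.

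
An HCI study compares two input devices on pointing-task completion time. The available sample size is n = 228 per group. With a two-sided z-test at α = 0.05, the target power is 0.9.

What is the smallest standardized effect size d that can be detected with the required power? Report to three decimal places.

Need Φ(δ − 1.960) = 0.9, so δ = 1.960 + 1.282 = 3.242.
(The second rejection-region term Φ(−δ − z_{α/2}) is negligible and dropped.)
δ = d·√(n/2) ⇒ d = δ/√(n/2) = 3.242/√(228/2) = 0.3036.

d ≈ 0.304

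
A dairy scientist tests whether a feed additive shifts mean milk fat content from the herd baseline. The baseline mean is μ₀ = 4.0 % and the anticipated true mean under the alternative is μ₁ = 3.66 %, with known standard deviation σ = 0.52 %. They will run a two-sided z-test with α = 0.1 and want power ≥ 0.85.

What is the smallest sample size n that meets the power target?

Standardized effect: d = |μ₁ − μ₀| / σ = |3.66 − 4.0| / 0.52 = 0.6538
For power 0.85 need Φ(δ − z_{0.05}) = 0.85, so δ = z_{0.05} + z_{0.15} = 1.645 + 1.036 = 2.681.
(Ignoring the negligible lower-tail rejection probability gives the usual closed-form inversion.)
δ = d·√n ⇒ n = (δ/d)² = (2.681 / 0.6538)² = 16.82.
Round up to the next whole unit.

n = 17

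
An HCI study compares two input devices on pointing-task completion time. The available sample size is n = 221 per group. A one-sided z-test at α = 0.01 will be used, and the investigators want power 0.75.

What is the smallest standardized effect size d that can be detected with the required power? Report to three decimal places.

Need Φ(δ − 2.326) = 0.75, so δ = 2.326 + 0.674 = 3.001.
δ = d·√(n/2) ⇒ d = δ/√(n/2) = 3.001/√(221/2) = 0.2855.

d ≈ 0.285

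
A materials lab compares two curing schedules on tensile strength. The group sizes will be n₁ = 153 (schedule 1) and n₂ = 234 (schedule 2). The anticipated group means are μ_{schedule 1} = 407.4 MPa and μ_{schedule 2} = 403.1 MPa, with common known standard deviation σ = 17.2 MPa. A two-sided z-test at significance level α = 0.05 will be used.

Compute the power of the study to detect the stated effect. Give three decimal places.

Standardized effect: d = |μ_{schedule 1} − μ_{schedule 2}| / σ = |407.4 − 403.1| / 17.2 = 0.2500
Noncentrality parameter: δ = d / √(1/n₁ + 1/n₂) = 0.2500 / √(1/153 + 1/234) = 2.4046
Two-sided α = 0.05 → critical value z_{0.025} = 1.960.
Power = Φ(δ − 1.960) + Φ(−δ − 1.960) = Φ(0.445) + Φ(-4.365) = 0.6717 + 0.0000 = 0.6717.

Power ≈ 0.672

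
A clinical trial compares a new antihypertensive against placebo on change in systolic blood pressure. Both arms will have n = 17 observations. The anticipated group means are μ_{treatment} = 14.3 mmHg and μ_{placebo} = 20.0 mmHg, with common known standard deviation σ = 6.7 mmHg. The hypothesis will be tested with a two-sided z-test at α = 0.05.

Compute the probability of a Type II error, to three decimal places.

β ≈ 0.301

Standardized effect: d = |μ_{treatment} − μ_{placebo}| / σ = |14.3 − 20.0| / 6.7 = 0.8507
Noncentrality parameter: δ = d·√(n/2) = 0.8507 × √(17/2) = 2.4803
Critical value for a two-sided test at α = 0.05: z_{α/2} = 1.960.
Power = Φ(δ − 1.960) + Φ(−δ − 1.960) = Φ(0.520) + Φ(-4.440) = 0.6986 + 0.0000 = 0.6986.
Type II error: β = 1 − power = 1 − 0.6986 = 0.3014.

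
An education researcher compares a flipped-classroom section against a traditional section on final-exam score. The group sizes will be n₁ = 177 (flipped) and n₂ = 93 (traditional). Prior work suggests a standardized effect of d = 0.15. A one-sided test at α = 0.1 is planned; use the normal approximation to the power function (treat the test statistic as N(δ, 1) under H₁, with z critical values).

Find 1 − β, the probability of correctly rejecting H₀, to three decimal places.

Power ≈ 0.456

Noncentrality parameter: δ = d / √(1/n₁ + 1/n₂) = 0.15 / √(1/177 + 1/93) = 1.1712
Critical value for a one-sided test at α = 0.1: z_α = 1.282.
Power = P(Z > 1.282 − δ) = Φ(-0.110) = 0.4561.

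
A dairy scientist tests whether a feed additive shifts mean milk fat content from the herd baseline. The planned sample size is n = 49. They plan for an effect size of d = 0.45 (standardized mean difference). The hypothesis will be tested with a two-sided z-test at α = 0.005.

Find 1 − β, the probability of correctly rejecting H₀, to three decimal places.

Power ≈ 0.634

Noncentrality parameter: δ = d·√n = 0.45 × √49 = 3.1500
Critical value for a two-sided test at α = 0.005: z_{α/2} = 2.807.
Power = Φ(δ − 2.807) + Φ(−δ − 2.807) = Φ(0.343) + Φ(-5.957) = 0.6342 + 0.0000 = 0.6342.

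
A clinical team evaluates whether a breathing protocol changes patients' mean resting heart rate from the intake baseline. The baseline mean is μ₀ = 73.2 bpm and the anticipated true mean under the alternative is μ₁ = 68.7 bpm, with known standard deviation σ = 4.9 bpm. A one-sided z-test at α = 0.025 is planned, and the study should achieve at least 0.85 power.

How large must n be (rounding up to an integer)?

n = 11

Standardized effect: d = |μ₁ − μ₀| / σ = |68.7 − 73.2| / 4.9 = 0.9184
For power 0.85 need Φ(δ − z_{0.025}) = 0.85, so δ = z_{0.025} + z_{0.15} = 1.960 + 1.036 = 2.996.
δ = d·√n ⇒ n = (δ/d)² = (2.996 / 0.9184)² = 10.65.
Round up to the next whole unit.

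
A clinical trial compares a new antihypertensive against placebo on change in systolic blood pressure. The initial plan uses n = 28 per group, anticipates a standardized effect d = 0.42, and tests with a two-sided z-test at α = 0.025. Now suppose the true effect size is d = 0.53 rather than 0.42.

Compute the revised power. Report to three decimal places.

With d = 0.53: δ = d·√(n/2) = 0.53 × √(28/2) = 1.9831. Critical value z_{0.0125} = 2.241.
Revised power = Φ(δ − 2.241) + Φ(−δ − 2.241) = Φ(-0.258) + Φ(-4.224) = 0.3981 + 0.0000 = 0.3981.

Power ≈ 0.398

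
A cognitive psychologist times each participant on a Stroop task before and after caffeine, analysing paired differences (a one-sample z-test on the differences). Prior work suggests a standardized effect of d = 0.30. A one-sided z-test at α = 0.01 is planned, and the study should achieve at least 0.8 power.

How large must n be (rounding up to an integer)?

For power 0.8 need Φ(δ − z_{0.01}) = 0.8, so δ = z_{0.01} + z_{0.20} = 2.326 + 0.842 = 3.168.
δ = d·√n ⇒ n = (δ/d)² = (3.168 / 0.30)² = 111.51.
Rounding up, n = 112.

n = 112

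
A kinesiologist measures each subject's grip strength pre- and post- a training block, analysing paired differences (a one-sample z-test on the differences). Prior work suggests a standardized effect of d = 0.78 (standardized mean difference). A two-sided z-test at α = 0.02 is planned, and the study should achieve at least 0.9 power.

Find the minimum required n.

n = 22

For power 0.9 need Φ(δ − z_{0.01}) = 0.9, so δ = z_{0.01} + z_{0.10} = 2.326 + 1.282 = 3.608.
(Ignoring the negligible lower-tail rejection probability gives the usual closed-form inversion.)
δ = d·√n ⇒ n = (δ/d)² = (3.608 / 0.78)² = 21.40.
Round up to the next whole unit.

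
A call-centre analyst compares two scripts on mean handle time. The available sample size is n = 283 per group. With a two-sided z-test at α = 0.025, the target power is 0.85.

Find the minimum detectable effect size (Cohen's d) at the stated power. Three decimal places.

d ≈ 0.276

Required noncentrality: δ = z_{0.0125} + z_{0.15} = 2.241 + 1.036 = 3.278.
(The second rejection-region term Φ(−δ − z_{α/2}) is negligible and dropped.)
δ = d·√(n/2) ⇒ d = δ/√(n/2) = 3.278/√(283/2) = 0.2756.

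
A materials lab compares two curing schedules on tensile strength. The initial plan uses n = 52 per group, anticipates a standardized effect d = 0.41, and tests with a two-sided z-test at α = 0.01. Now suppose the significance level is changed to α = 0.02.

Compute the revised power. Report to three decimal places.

Power ≈ 0.407

δ = d·√(n/2) = 0.41 × √(52/2) = 2.0906 (unchanged). New critical value: z_{0.01} = 2.326.
Revised power = Φ(δ − 2.326) + Φ(−δ − 2.326) = Φ(-0.236) + Φ(-4.417) = 0.4068 + 0.0000 = 0.4068.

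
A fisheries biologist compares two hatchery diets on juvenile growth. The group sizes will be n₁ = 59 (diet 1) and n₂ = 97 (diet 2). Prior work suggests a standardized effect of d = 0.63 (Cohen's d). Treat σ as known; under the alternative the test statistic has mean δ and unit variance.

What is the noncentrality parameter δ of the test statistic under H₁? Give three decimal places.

δ ≈ 3.816

δ = d / √(1/n₁ + 1/n₂) = 0.63 / √(1/59 + 1/97) = 3.8158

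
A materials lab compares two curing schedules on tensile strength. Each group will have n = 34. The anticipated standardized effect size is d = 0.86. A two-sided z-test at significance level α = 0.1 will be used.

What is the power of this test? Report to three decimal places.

Noncentrality parameter: δ = d·√(n/2) = 0.86 × √(34/2) = 3.5459
Critical value for a two-sided test at α = 0.1: z_{α/2} = 1.645.
Power = Φ(δ − 1.645) + Φ(−δ − 1.645) = Φ(1.901) + Φ(-5.191) = 0.9714 + 0.0000 = 0.9714.

Power ≈ 0.971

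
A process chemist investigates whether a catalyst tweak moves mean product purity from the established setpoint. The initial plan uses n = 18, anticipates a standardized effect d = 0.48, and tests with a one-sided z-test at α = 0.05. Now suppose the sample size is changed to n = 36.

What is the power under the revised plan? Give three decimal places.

Power ≈ 0.892

With n = 36: δ = d·√n = 0.48 × √36 = 2.8800. Critical value z_{0.05} = 1.645.
Revised power = P(Z > 1.645 − δ) = Φ(1.235) = 0.8916.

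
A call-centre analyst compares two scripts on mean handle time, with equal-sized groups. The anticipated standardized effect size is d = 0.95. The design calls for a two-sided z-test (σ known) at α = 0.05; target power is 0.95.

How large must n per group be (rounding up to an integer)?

n = 29 per group

For power 0.95 need Φ(δ − z_{0.025}) = 0.95, so δ = z_{0.025} + z_{0.05} = 1.960 + 1.645 = 3.605.
(Ignoring the negligible lower-tail rejection probability gives the usual closed-form inversion.)
δ = d·√(n/2) ⇒ n = 2(δ/d)² = 2 × (3.605 / 0.95)² = 28.80.
Round up to the next whole unit.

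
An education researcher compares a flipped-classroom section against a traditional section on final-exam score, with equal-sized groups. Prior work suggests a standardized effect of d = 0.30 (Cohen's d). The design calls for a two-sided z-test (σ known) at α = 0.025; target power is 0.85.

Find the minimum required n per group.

n = 239 per group

Set Φ(δ − 2.241) = 0.85; then δ − 2.241 = Φ⁻¹(0.85) = 1.036, giving δ = 3.278.
(The Φ(−δ − z_{α/2}) term is vanishingly small for δ > 0 and is dropped in the standard sample-size formula.)
δ = d·√(n/2) ⇒ n = 2(δ/d)² = 2 × (3.278 / 0.30)² = 238.76.
Rounding up, n = 239 per group.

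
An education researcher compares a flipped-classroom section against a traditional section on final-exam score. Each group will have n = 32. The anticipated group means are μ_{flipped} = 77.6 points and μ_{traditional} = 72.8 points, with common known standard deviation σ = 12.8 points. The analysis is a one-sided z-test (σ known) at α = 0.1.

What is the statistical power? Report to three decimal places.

Power ≈ 0.586

Standardized effect: d = |μ_{flipped} − μ_{traditional}| / σ = |77.6 − 72.8| / 12.8 = 0.3750
Noncentrality parameter: δ = d·√(n/2) = 0.3750 × √(32/2) = 1.5000
One-sided α = 0.1 → critical value z_{0.1} = 1.282.
Power = Φ(δ − 1.282) = Φ(0.218) = 0.5865.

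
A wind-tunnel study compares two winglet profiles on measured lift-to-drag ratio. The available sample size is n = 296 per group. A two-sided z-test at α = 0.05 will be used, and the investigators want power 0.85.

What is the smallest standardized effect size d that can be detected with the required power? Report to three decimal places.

Need Φ(δ − 1.960) = 0.85, so δ = 1.960 + 1.036 = 2.996.
(Lower-tail contribution to power is negligible for δ > 0.)
δ = d·√(n/2) ⇒ d = δ/√(n/2) = 2.996/√(296/2) = 0.2463.

d ≈ 0.246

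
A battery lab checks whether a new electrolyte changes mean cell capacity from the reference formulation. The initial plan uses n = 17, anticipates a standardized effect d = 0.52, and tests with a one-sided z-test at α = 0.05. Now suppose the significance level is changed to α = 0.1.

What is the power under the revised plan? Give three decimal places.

Power ≈ 0.806

δ = d·√n = 0.52 × √17 = 2.1440 (unchanged). New critical value: z_{0.1} = 1.282.
Revised power = P(Z > 1.282 − δ) = Φ(0.862) = 0.8058.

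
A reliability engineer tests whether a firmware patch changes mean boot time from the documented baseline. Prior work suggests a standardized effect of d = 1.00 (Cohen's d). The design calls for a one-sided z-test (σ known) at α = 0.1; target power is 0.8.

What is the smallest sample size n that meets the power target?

n = 5

For power 0.8 need Φ(δ − z_{0.1}) = 0.8, so δ = z_{0.1} + z_{0.20} = 1.282 + 0.842 = 2.123.
δ = d·√n ⇒ n = (δ/d)² = (2.123 / 1.00)² = 4.51.
Rounding up, n = 5.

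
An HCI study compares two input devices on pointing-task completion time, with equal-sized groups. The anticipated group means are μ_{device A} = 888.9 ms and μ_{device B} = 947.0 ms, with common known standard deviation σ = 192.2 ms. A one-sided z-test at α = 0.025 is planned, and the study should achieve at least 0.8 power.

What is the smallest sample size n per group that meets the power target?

n = 172 per group

Standardized effect: d = |μ_{device A} − μ_{device B}| / σ = |888.9 − 947.0| / 192.2 = 0.3023
For power 0.8 need Φ(δ − z_{0.025}) = 0.8, so δ = z_{0.025} + z_{0.20} = 1.960 + 0.842 = 2.802.
δ = d·√(n/2) ⇒ n = 2(δ/d)² = 2 × (2.802 / 0.3023)² = 171.79.
Rounding up, n = 172 per group.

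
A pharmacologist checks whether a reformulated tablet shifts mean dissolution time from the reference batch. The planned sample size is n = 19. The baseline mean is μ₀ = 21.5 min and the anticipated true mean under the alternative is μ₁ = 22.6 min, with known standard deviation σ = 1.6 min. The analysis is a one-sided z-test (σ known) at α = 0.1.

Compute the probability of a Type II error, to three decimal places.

β ≈ 0.043

Standardized effect: d = |μ₁ − μ₀| / σ = |22.6 − 21.5| / 1.6 = 0.6875
Noncentrality parameter: δ = d·√n = 0.6875 × √19 = 2.9967
One-sided α = 0.1 → critical value z_{0.1} = 1.282.
Power = Φ(δ − 1.282) = Φ(1.715) = 0.9568.
Type II error: β = 1 − power = 1 − 0.9568 = 0.0432.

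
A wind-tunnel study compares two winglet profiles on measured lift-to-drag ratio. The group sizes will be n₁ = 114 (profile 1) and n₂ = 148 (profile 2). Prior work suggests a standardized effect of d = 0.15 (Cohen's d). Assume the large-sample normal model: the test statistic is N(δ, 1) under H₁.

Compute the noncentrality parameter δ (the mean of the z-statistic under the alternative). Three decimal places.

δ ≈ 1.204

δ = d / √(1/n₁ + 1/n₂) = 0.15 / √(1/114 + 1/148) = 1.2037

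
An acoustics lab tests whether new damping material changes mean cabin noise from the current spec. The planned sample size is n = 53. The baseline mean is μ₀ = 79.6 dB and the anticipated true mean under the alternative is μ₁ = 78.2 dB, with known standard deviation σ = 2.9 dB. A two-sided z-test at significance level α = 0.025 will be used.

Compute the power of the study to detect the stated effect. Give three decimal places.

Standardized effect: d = |μ₁ − μ₀| / σ = |78.2 − 79.6| / 2.9 = 0.4828
Noncentrality parameter: δ = d·√n = 0.4828 × √53 = 3.5145
Two-sided α = 0.025 → critical value z_{0.0125} = 2.241.
Power = Φ(δ − 2.241) + Φ(−δ − 2.241) = Φ(1.273) + Φ(-5.756) = 0.8985 + 0.0000 = 0.8985.

Power ≈ 0.899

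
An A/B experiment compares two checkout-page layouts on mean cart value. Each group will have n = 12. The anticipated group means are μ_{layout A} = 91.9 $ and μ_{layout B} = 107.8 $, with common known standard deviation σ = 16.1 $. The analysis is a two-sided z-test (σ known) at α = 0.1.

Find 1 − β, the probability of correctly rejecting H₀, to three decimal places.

Standardized effect: d = |μ_{layout A} − μ_{layout B}| / σ = |91.9 − 107.8| / 16.1 = 0.9876
Noncentrality parameter: δ = d·√(n/2) = 0.9876 × √(12/2) = 2.4191
Critical value for a two-sided test at α = 0.1: z_{α/2} = 1.645.
Power = Φ(δ − 1.645) + Φ(−δ − 1.645) = Φ(0.774) + Φ(-4.064) = 0.7806 + 0.0000 = 0.7806.

Power ≈ 0.781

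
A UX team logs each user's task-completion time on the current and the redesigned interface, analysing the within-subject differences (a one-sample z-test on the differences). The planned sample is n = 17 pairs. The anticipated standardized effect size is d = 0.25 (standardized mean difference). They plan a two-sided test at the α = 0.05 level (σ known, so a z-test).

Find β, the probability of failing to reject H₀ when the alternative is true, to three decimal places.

β ≈ 0.822

Noncentrality parameter: δ = d·√n = 0.25 × √17 = 1.0308
Critical value for a two-sided test at α = 0.05: z_{α/2} = 1.960.
Power = Φ(δ − 1.960) + Φ(−δ − 1.960) = Φ(-0.929) + Φ(-2.991) = 0.1764 + 0.0014 = 0.1778.
Type II error: β = 1 − power = 1 − 0.1778 = 0.8222.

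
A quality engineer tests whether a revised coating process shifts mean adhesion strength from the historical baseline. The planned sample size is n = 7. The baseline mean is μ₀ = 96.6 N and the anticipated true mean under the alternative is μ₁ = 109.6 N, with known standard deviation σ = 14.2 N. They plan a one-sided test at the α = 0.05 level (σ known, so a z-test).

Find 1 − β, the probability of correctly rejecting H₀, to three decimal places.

Power ≈ 0.782

Standardized effect: d = |μ₁ − μ₀| / σ = |109.6 − 96.6| / 14.2 = 0.9155
Noncentrality parameter: δ = d·√n = 0.9155 × √7 = 2.4222
Critical value for a one-sided test at α = 0.05: z_α = 1.645.
Power = Φ(δ − 1.645) = Φ(0.777) = 0.7815.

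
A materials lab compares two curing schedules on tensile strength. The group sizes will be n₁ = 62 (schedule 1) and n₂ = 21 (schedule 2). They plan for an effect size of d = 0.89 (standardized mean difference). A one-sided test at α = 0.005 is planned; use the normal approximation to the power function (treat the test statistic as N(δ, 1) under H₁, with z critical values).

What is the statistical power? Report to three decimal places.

Power ≈ 0.829

Noncentrality parameter: δ = d / √(1/n₁ + 1/n₂) = 0.89 / √(1/62 + 1/21) = 3.5250
Critical value for a one-sided test at α = 0.005: z_α = 2.576.
Power = Φ(δ − 2.576) = Φ(0.949) = 0.8287.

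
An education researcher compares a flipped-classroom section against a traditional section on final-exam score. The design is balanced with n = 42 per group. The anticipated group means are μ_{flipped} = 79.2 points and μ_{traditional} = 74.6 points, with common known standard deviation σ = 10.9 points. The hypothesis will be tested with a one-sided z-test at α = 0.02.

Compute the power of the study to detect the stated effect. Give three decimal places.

Power ≈ 0.452

Standardized effect: d = |μ_{flipped} − μ_{traditional}| / σ = |79.2 − 74.6| / 10.9 = 0.4220
Noncentrality parameter: δ = d·√(n/2) = 0.4220 × √(42/2) = 1.9339
Critical value for a one-sided test at α = 0.02: z_α = 2.054.
Power = Φ(δ − 2.054) = Φ(-0.120) = 0.4523.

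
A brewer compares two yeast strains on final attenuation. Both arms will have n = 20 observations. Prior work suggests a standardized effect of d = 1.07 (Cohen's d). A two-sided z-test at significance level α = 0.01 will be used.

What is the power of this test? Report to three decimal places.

Power ≈ 0.790

Noncentrality parameter: δ = d·√(n/2) = 1.07 × √(20/2) = 3.3836
Critical value for a two-sided test at α = 0.01: z_{α/2} = 2.576.
Power = Φ(δ − 2.576) + Φ(−δ − 2.576) = Φ(0.808) + Φ(-5.959) = 0.7904 + 0.0000 = 0.7904.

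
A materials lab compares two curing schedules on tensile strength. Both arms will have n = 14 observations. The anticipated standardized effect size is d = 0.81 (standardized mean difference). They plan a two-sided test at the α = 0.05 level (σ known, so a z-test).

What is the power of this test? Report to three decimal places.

Noncentrality parameter: δ = d·√(n/2) = 0.81 × √(14/2) = 2.1431
Two-sided α = 0.05 → critical value z_{0.025} = 1.960.
Power = Φ(δ − 1.960) + Φ(−δ − 1.960) = Φ(0.183) + Φ(-4.103) = 0.5726 + 0.0000 = 0.5727.

Power ≈ 0.573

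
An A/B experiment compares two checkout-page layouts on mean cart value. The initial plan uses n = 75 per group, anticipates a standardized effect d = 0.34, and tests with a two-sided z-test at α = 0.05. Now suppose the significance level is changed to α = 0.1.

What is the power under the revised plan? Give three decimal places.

Power ≈ 0.669

δ = d·√(n/2) = 0.34 × √(75/2) = 2.0821 (unchanged). New critical value: z_{0.05} = 1.645.
Revised power = Φ(δ − 1.645) + Φ(−δ − 1.645) = Φ(0.437) + Φ(-3.727) = 0.6690 + 0.0001 = 0.6691.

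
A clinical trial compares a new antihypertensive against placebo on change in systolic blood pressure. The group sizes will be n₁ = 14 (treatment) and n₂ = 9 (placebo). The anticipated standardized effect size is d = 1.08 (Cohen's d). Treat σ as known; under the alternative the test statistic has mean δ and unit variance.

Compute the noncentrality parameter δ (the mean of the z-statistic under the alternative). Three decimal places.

δ ≈ 2.528

The noncentrality parameter scales effect size by the design's sample-size factor: δ = d / √(1/n₁ + 1/n₂) = 1.08 / √(1/14 + 1/9) = 2.5278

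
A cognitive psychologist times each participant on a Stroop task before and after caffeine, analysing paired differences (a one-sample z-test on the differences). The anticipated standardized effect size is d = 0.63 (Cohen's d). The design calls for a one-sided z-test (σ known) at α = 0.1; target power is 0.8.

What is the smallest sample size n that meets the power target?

Set Φ(δ − 1.282) = 0.8; then δ − 1.282 = Φ⁻¹(0.8) = 0.842, giving δ = 2.123.
δ = d·√n ⇒ n = (δ/d)² = (2.123 / 0.63)² = 11.36.
Rounding up, n = 12.

n = 12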